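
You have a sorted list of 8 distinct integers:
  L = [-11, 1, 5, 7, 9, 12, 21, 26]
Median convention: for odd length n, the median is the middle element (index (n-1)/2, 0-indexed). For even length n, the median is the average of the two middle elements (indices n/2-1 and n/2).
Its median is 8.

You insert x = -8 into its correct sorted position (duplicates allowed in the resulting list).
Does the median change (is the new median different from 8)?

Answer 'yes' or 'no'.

Answer: yes

Derivation:
Old median = 8
Insert x = -8
New median = 7
Changed? yes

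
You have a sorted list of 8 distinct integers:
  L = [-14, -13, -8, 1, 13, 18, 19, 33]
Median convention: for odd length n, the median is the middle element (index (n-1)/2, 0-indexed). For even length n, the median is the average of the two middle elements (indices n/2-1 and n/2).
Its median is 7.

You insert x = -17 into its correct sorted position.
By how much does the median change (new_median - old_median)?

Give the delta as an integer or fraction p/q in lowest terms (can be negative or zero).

Answer: -6

Derivation:
Old median = 7
After inserting x = -17: new sorted = [-17, -14, -13, -8, 1, 13, 18, 19, 33]
New median = 1
Delta = 1 - 7 = -6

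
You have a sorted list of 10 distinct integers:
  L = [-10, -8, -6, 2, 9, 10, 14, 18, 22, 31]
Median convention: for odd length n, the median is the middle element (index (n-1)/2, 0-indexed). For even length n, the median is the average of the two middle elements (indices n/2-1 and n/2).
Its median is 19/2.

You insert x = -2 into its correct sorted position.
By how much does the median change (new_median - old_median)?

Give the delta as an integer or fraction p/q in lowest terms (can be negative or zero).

Old median = 19/2
After inserting x = -2: new sorted = [-10, -8, -6, -2, 2, 9, 10, 14, 18, 22, 31]
New median = 9
Delta = 9 - 19/2 = -1/2

Answer: -1/2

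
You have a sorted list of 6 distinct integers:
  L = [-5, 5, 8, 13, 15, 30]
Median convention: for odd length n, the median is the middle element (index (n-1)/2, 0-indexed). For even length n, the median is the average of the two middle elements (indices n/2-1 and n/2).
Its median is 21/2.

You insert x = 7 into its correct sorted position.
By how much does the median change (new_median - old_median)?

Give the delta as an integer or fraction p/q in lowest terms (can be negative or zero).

Old median = 21/2
After inserting x = 7: new sorted = [-5, 5, 7, 8, 13, 15, 30]
New median = 8
Delta = 8 - 21/2 = -5/2

Answer: -5/2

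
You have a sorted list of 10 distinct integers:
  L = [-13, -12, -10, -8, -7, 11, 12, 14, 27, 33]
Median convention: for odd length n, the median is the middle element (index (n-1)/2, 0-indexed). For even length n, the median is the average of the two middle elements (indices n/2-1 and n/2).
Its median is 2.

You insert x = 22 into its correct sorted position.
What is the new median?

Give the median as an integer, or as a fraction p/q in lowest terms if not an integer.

Old list (sorted, length 10): [-13, -12, -10, -8, -7, 11, 12, 14, 27, 33]
Old median = 2
Insert x = 22
Old length even (10). Middle pair: indices 4,5 = -7,11.
New length odd (11). New median = single middle element.
x = 22: 8 elements are < x, 2 elements are > x.
New sorted list: [-13, -12, -10, -8, -7, 11, 12, 14, 22, 27, 33]
New median = 11

Answer: 11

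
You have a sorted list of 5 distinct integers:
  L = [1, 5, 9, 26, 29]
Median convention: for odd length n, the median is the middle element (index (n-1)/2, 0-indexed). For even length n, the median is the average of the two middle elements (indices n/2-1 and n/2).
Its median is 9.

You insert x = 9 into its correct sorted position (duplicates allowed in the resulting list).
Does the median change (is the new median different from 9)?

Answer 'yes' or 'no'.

Answer: no

Derivation:
Old median = 9
Insert x = 9
New median = 9
Changed? no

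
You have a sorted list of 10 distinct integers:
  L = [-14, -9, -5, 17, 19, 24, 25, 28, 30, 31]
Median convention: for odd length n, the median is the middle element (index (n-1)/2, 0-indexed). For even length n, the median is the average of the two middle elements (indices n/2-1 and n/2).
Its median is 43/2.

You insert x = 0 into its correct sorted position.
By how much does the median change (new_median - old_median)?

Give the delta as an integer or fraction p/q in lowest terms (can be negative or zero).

Answer: -5/2

Derivation:
Old median = 43/2
After inserting x = 0: new sorted = [-14, -9, -5, 0, 17, 19, 24, 25, 28, 30, 31]
New median = 19
Delta = 19 - 43/2 = -5/2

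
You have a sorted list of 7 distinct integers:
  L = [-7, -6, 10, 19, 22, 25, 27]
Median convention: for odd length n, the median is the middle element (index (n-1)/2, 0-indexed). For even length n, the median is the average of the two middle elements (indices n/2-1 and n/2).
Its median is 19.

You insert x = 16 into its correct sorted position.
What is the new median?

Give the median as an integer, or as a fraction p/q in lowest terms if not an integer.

Old list (sorted, length 7): [-7, -6, 10, 19, 22, 25, 27]
Old median = 19
Insert x = 16
Old length odd (7). Middle was index 3 = 19.
New length even (8). New median = avg of two middle elements.
x = 16: 3 elements are < x, 4 elements are > x.
New sorted list: [-7, -6, 10, 16, 19, 22, 25, 27]
New median = 35/2

Answer: 35/2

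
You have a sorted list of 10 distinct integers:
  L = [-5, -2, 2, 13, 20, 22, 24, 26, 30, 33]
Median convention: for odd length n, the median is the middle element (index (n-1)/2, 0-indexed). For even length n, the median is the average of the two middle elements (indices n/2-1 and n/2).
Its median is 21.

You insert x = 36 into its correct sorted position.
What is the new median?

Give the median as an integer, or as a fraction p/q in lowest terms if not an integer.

Old list (sorted, length 10): [-5, -2, 2, 13, 20, 22, 24, 26, 30, 33]
Old median = 21
Insert x = 36
Old length even (10). Middle pair: indices 4,5 = 20,22.
New length odd (11). New median = single middle element.
x = 36: 10 elements are < x, 0 elements are > x.
New sorted list: [-5, -2, 2, 13, 20, 22, 24, 26, 30, 33, 36]
New median = 22

Answer: 22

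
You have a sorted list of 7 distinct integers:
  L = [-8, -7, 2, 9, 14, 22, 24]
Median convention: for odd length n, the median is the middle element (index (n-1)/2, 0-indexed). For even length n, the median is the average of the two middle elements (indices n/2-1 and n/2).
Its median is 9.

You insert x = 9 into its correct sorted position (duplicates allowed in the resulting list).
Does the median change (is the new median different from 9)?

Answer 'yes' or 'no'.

Answer: no

Derivation:
Old median = 9
Insert x = 9
New median = 9
Changed? no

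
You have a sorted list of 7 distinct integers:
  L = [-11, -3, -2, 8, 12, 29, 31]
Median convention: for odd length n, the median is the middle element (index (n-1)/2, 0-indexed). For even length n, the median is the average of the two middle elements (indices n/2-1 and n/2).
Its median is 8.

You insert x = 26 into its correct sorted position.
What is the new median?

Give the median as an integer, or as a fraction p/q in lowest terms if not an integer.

Answer: 10

Derivation:
Old list (sorted, length 7): [-11, -3, -2, 8, 12, 29, 31]
Old median = 8
Insert x = 26
Old length odd (7). Middle was index 3 = 8.
New length even (8). New median = avg of two middle elements.
x = 26: 5 elements are < x, 2 elements are > x.
New sorted list: [-11, -3, -2, 8, 12, 26, 29, 31]
New median = 10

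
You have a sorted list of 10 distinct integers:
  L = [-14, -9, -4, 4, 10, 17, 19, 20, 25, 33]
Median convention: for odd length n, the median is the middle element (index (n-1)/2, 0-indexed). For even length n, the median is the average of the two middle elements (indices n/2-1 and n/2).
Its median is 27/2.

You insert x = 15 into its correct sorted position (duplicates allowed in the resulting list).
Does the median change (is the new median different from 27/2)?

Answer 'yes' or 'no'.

Old median = 27/2
Insert x = 15
New median = 15
Changed? yes

Answer: yes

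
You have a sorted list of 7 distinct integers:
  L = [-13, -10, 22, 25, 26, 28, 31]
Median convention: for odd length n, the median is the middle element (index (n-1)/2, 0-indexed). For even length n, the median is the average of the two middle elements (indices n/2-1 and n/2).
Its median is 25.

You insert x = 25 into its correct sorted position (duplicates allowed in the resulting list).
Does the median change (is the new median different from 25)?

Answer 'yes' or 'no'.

Old median = 25
Insert x = 25
New median = 25
Changed? no

Answer: no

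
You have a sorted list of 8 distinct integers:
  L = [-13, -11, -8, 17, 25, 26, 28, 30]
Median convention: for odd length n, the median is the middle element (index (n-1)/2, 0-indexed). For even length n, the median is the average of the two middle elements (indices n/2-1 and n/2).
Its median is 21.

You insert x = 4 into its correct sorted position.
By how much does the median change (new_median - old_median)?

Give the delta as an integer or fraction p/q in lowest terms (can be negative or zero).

Answer: -4

Derivation:
Old median = 21
After inserting x = 4: new sorted = [-13, -11, -8, 4, 17, 25, 26, 28, 30]
New median = 17
Delta = 17 - 21 = -4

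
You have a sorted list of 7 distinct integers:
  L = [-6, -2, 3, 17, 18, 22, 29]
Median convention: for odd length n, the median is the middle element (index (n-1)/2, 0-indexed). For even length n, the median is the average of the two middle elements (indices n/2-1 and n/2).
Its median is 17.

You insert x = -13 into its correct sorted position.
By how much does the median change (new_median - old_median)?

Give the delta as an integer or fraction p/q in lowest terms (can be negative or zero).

Old median = 17
After inserting x = -13: new sorted = [-13, -6, -2, 3, 17, 18, 22, 29]
New median = 10
Delta = 10 - 17 = -7

Answer: -7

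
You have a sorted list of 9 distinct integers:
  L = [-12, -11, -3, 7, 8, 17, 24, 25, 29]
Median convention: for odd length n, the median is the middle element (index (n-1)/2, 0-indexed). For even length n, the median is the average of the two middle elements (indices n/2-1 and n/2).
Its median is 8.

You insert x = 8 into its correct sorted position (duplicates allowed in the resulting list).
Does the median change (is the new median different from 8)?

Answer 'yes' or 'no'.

Old median = 8
Insert x = 8
New median = 8
Changed? no

Answer: no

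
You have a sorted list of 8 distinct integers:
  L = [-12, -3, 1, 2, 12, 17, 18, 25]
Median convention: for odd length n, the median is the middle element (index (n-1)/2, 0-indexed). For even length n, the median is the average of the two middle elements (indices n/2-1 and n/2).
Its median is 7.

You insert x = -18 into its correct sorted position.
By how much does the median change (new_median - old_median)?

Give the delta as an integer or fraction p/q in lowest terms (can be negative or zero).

Old median = 7
After inserting x = -18: new sorted = [-18, -12, -3, 1, 2, 12, 17, 18, 25]
New median = 2
Delta = 2 - 7 = -5

Answer: -5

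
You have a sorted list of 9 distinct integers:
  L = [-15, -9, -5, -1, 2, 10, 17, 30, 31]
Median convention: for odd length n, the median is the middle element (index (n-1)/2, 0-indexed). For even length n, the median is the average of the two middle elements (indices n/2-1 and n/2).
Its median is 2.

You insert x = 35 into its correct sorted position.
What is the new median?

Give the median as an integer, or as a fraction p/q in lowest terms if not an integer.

Old list (sorted, length 9): [-15, -9, -5, -1, 2, 10, 17, 30, 31]
Old median = 2
Insert x = 35
Old length odd (9). Middle was index 4 = 2.
New length even (10). New median = avg of two middle elements.
x = 35: 9 elements are < x, 0 elements are > x.
New sorted list: [-15, -9, -5, -1, 2, 10, 17, 30, 31, 35]
New median = 6

Answer: 6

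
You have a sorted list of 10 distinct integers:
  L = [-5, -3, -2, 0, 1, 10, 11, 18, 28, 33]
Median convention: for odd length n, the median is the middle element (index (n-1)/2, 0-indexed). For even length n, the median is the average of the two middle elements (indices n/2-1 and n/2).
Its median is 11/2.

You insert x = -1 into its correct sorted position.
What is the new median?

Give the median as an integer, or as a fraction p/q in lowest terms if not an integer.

Old list (sorted, length 10): [-5, -3, -2, 0, 1, 10, 11, 18, 28, 33]
Old median = 11/2
Insert x = -1
Old length even (10). Middle pair: indices 4,5 = 1,10.
New length odd (11). New median = single middle element.
x = -1: 3 elements are < x, 7 elements are > x.
New sorted list: [-5, -3, -2, -1, 0, 1, 10, 11, 18, 28, 33]
New median = 1

Answer: 1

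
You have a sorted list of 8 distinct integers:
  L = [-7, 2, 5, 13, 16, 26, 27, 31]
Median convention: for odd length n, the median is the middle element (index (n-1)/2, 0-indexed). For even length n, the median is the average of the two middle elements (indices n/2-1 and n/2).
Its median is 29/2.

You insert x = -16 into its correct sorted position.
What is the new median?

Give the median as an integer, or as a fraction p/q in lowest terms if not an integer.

Old list (sorted, length 8): [-7, 2, 5, 13, 16, 26, 27, 31]
Old median = 29/2
Insert x = -16
Old length even (8). Middle pair: indices 3,4 = 13,16.
New length odd (9). New median = single middle element.
x = -16: 0 elements are < x, 8 elements are > x.
New sorted list: [-16, -7, 2, 5, 13, 16, 26, 27, 31]
New median = 13

Answer: 13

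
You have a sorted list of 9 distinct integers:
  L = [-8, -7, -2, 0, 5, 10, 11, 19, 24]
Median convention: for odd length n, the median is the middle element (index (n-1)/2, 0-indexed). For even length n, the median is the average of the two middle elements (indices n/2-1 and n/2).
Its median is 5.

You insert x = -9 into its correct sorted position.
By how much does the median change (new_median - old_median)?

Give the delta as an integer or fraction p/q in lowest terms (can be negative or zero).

Old median = 5
After inserting x = -9: new sorted = [-9, -8, -7, -2, 0, 5, 10, 11, 19, 24]
New median = 5/2
Delta = 5/2 - 5 = -5/2

Answer: -5/2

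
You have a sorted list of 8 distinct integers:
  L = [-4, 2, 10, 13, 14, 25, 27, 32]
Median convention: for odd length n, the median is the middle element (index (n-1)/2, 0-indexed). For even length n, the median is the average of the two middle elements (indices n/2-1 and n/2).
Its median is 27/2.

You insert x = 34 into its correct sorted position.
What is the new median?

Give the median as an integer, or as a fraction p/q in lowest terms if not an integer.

Old list (sorted, length 8): [-4, 2, 10, 13, 14, 25, 27, 32]
Old median = 27/2
Insert x = 34
Old length even (8). Middle pair: indices 3,4 = 13,14.
New length odd (9). New median = single middle element.
x = 34: 8 elements are < x, 0 elements are > x.
New sorted list: [-4, 2, 10, 13, 14, 25, 27, 32, 34]
New median = 14

Answer: 14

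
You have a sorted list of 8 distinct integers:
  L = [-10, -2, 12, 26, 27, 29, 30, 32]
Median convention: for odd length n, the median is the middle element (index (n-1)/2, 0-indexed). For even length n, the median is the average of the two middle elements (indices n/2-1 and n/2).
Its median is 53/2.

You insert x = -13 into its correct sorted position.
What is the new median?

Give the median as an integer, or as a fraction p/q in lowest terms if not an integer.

Old list (sorted, length 8): [-10, -2, 12, 26, 27, 29, 30, 32]
Old median = 53/2
Insert x = -13
Old length even (8). Middle pair: indices 3,4 = 26,27.
New length odd (9). New median = single middle element.
x = -13: 0 elements are < x, 8 elements are > x.
New sorted list: [-13, -10, -2, 12, 26, 27, 29, 30, 32]
New median = 26

Answer: 26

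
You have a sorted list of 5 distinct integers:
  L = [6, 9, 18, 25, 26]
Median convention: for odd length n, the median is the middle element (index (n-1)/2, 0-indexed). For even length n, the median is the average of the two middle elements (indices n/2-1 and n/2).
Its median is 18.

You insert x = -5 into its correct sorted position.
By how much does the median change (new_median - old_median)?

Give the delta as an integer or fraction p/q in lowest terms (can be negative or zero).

Answer: -9/2

Derivation:
Old median = 18
After inserting x = -5: new sorted = [-5, 6, 9, 18, 25, 26]
New median = 27/2
Delta = 27/2 - 18 = -9/2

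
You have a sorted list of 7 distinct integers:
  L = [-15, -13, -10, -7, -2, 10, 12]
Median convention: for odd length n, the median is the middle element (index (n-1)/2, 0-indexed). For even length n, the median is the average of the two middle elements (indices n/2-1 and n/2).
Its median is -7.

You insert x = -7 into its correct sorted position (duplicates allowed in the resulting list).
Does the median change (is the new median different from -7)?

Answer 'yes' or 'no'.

Answer: no

Derivation:
Old median = -7
Insert x = -7
New median = -7
Changed? no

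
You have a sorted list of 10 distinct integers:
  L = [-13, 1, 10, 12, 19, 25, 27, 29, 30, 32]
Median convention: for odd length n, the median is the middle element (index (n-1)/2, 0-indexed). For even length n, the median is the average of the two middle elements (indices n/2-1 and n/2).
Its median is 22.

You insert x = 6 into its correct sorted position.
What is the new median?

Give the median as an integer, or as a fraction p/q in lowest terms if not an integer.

Old list (sorted, length 10): [-13, 1, 10, 12, 19, 25, 27, 29, 30, 32]
Old median = 22
Insert x = 6
Old length even (10). Middle pair: indices 4,5 = 19,25.
New length odd (11). New median = single middle element.
x = 6: 2 elements are < x, 8 elements are > x.
New sorted list: [-13, 1, 6, 10, 12, 19, 25, 27, 29, 30, 32]
New median = 19

Answer: 19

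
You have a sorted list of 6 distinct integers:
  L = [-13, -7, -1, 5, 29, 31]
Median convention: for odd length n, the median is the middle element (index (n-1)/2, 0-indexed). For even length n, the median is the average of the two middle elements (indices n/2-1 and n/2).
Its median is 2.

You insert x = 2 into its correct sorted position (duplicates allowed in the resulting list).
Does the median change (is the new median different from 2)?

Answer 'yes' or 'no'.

Answer: no

Derivation:
Old median = 2
Insert x = 2
New median = 2
Changed? no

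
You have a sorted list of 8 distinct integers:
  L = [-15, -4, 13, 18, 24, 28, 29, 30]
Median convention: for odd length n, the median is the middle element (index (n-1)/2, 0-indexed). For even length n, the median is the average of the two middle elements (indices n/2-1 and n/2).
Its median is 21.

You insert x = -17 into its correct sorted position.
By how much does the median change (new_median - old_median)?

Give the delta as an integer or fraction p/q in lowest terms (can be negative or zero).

Answer: -3

Derivation:
Old median = 21
After inserting x = -17: new sorted = [-17, -15, -4, 13, 18, 24, 28, 29, 30]
New median = 18
Delta = 18 - 21 = -3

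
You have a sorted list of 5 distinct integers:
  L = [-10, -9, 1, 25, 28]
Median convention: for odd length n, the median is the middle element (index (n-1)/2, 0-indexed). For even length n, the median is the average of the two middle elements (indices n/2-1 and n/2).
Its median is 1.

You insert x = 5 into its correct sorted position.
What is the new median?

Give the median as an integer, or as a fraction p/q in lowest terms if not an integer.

Old list (sorted, length 5): [-10, -9, 1, 25, 28]
Old median = 1
Insert x = 5
Old length odd (5). Middle was index 2 = 1.
New length even (6). New median = avg of two middle elements.
x = 5: 3 elements are < x, 2 elements are > x.
New sorted list: [-10, -9, 1, 5, 25, 28]
New median = 3

Answer: 3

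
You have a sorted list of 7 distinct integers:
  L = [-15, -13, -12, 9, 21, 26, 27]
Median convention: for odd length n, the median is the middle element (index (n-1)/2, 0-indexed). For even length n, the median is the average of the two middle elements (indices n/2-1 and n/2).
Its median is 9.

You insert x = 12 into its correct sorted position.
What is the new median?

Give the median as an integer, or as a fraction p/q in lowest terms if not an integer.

Answer: 21/2

Derivation:
Old list (sorted, length 7): [-15, -13, -12, 9, 21, 26, 27]
Old median = 9
Insert x = 12
Old length odd (7). Middle was index 3 = 9.
New length even (8). New median = avg of two middle elements.
x = 12: 4 elements are < x, 3 elements are > x.
New sorted list: [-15, -13, -12, 9, 12, 21, 26, 27]
New median = 21/2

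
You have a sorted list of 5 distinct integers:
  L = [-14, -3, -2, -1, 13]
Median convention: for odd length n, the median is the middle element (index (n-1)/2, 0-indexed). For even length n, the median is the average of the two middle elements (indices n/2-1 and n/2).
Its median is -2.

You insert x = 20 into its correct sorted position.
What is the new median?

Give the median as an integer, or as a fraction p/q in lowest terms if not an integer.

Old list (sorted, length 5): [-14, -3, -2, -1, 13]
Old median = -2
Insert x = 20
Old length odd (5). Middle was index 2 = -2.
New length even (6). New median = avg of two middle elements.
x = 20: 5 elements are < x, 0 elements are > x.
New sorted list: [-14, -3, -2, -1, 13, 20]
New median = -3/2

Answer: -3/2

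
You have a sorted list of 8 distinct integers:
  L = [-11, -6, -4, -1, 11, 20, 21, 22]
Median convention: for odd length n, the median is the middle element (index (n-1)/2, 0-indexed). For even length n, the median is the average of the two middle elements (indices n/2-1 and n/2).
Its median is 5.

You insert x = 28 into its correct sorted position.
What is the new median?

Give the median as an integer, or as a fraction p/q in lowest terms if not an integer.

Old list (sorted, length 8): [-11, -6, -4, -1, 11, 20, 21, 22]
Old median = 5
Insert x = 28
Old length even (8). Middle pair: indices 3,4 = -1,11.
New length odd (9). New median = single middle element.
x = 28: 8 elements are < x, 0 elements are > x.
New sorted list: [-11, -6, -4, -1, 11, 20, 21, 22, 28]
New median = 11

Answer: 11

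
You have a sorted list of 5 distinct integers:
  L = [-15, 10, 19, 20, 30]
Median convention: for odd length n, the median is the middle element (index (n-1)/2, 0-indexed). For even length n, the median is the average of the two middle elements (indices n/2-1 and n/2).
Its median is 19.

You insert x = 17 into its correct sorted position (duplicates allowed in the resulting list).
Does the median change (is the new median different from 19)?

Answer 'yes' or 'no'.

Old median = 19
Insert x = 17
New median = 18
Changed? yes

Answer: yes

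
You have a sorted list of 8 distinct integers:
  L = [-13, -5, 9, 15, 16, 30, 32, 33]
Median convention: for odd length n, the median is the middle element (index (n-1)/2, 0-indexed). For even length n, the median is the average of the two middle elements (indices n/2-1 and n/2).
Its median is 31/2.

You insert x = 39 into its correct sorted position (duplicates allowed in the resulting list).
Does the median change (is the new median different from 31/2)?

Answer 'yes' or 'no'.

Old median = 31/2
Insert x = 39
New median = 16
Changed? yes

Answer: yes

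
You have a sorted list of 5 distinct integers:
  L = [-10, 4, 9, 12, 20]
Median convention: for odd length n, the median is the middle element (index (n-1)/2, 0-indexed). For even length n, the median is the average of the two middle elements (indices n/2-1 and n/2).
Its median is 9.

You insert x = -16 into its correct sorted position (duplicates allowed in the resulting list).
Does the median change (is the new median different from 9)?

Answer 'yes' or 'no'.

Answer: yes

Derivation:
Old median = 9
Insert x = -16
New median = 13/2
Changed? yes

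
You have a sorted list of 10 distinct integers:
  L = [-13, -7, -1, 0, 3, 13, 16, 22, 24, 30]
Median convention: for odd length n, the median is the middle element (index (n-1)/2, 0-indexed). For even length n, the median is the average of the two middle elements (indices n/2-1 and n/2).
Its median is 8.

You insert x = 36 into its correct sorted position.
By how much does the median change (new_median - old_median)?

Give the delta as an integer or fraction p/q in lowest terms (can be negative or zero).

Old median = 8
After inserting x = 36: new sorted = [-13, -7, -1, 0, 3, 13, 16, 22, 24, 30, 36]
New median = 13
Delta = 13 - 8 = 5

Answer: 5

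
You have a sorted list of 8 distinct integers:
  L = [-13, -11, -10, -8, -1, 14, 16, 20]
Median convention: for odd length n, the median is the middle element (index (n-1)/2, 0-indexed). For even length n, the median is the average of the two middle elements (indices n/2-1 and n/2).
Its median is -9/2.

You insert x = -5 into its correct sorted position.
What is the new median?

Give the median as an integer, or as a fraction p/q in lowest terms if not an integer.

Old list (sorted, length 8): [-13, -11, -10, -8, -1, 14, 16, 20]
Old median = -9/2
Insert x = -5
Old length even (8). Middle pair: indices 3,4 = -8,-1.
New length odd (9). New median = single middle element.
x = -5: 4 elements are < x, 4 elements are > x.
New sorted list: [-13, -11, -10, -8, -5, -1, 14, 16, 20]
New median = -5

Answer: -5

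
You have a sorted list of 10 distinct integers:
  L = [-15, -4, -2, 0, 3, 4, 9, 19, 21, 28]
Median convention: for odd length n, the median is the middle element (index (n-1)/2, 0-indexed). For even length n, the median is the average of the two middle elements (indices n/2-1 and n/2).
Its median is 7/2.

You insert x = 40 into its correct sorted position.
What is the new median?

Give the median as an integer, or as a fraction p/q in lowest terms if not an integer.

Answer: 4

Derivation:
Old list (sorted, length 10): [-15, -4, -2, 0, 3, 4, 9, 19, 21, 28]
Old median = 7/2
Insert x = 40
Old length even (10). Middle pair: indices 4,5 = 3,4.
New length odd (11). New median = single middle element.
x = 40: 10 elements are < x, 0 elements are > x.
New sorted list: [-15, -4, -2, 0, 3, 4, 9, 19, 21, 28, 40]
New median = 4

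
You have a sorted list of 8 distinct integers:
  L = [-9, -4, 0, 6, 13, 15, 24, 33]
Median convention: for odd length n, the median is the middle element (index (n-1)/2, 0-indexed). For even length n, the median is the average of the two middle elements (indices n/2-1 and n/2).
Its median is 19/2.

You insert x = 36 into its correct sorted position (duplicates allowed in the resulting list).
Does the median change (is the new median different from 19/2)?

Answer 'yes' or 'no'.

Answer: yes

Derivation:
Old median = 19/2
Insert x = 36
New median = 13
Changed? yes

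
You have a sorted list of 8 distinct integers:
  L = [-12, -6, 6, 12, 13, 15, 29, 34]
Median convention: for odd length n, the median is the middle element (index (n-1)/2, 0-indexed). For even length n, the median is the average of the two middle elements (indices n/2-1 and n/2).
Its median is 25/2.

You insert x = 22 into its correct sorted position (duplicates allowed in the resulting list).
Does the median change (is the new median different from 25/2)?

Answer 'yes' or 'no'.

Answer: yes

Derivation:
Old median = 25/2
Insert x = 22
New median = 13
Changed? yes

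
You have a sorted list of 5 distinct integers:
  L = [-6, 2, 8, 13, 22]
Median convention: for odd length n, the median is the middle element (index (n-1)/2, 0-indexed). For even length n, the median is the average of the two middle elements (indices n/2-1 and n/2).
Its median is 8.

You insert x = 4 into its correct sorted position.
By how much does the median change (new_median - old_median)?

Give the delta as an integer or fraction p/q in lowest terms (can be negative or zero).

Answer: -2

Derivation:
Old median = 8
After inserting x = 4: new sorted = [-6, 2, 4, 8, 13, 22]
New median = 6
Delta = 6 - 8 = -2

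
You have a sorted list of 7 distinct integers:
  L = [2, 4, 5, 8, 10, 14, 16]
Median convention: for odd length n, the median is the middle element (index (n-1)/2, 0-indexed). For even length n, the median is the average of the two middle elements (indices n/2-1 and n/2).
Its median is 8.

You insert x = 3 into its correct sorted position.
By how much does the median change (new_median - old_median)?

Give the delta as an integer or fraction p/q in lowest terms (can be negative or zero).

Old median = 8
After inserting x = 3: new sorted = [2, 3, 4, 5, 8, 10, 14, 16]
New median = 13/2
Delta = 13/2 - 8 = -3/2

Answer: -3/2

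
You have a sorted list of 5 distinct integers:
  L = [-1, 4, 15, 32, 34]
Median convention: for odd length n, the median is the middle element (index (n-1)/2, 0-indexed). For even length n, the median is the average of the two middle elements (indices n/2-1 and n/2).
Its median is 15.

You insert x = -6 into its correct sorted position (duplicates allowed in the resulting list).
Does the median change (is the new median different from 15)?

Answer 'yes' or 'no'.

Answer: yes

Derivation:
Old median = 15
Insert x = -6
New median = 19/2
Changed? yes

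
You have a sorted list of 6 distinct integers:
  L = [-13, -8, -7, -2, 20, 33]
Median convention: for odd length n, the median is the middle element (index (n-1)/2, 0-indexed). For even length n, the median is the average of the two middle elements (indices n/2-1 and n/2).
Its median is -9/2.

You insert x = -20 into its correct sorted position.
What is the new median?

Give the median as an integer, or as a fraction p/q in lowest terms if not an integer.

Answer: -7

Derivation:
Old list (sorted, length 6): [-13, -8, -7, -2, 20, 33]
Old median = -9/2
Insert x = -20
Old length even (6). Middle pair: indices 2,3 = -7,-2.
New length odd (7). New median = single middle element.
x = -20: 0 elements are < x, 6 elements are > x.
New sorted list: [-20, -13, -8, -7, -2, 20, 33]
New median = -7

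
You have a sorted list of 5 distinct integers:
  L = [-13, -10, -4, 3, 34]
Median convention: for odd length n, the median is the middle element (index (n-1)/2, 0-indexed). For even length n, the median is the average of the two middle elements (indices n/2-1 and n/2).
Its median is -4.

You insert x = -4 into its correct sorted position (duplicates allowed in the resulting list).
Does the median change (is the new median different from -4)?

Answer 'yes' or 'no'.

Answer: no

Derivation:
Old median = -4
Insert x = -4
New median = -4
Changed? no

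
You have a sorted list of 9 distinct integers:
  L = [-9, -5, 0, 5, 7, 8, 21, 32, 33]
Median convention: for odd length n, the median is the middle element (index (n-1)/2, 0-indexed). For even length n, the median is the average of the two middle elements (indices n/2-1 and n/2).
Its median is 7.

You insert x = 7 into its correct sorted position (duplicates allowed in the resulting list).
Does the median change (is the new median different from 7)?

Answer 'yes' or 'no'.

Old median = 7
Insert x = 7
New median = 7
Changed? no

Answer: no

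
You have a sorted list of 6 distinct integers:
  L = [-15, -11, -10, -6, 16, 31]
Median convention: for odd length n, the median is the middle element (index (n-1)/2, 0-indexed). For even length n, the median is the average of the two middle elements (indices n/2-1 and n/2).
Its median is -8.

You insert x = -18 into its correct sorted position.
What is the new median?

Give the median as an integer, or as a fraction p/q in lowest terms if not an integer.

Answer: -10

Derivation:
Old list (sorted, length 6): [-15, -11, -10, -6, 16, 31]
Old median = -8
Insert x = -18
Old length even (6). Middle pair: indices 2,3 = -10,-6.
New length odd (7). New median = single middle element.
x = -18: 0 elements are < x, 6 elements are > x.
New sorted list: [-18, -15, -11, -10, -6, 16, 31]
New median = -10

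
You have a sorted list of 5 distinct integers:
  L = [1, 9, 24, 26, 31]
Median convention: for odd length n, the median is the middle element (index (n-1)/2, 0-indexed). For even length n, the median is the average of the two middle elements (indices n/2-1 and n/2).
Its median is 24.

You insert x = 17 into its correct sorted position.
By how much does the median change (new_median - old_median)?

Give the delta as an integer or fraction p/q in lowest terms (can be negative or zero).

Answer: -7/2

Derivation:
Old median = 24
After inserting x = 17: new sorted = [1, 9, 17, 24, 26, 31]
New median = 41/2
Delta = 41/2 - 24 = -7/2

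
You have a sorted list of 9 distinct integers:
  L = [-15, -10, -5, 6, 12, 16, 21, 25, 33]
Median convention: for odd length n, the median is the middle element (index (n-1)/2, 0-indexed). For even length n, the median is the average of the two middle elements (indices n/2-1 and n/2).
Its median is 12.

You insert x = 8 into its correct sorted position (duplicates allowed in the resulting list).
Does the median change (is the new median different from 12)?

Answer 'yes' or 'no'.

Old median = 12
Insert x = 8
New median = 10
Changed? yes

Answer: yes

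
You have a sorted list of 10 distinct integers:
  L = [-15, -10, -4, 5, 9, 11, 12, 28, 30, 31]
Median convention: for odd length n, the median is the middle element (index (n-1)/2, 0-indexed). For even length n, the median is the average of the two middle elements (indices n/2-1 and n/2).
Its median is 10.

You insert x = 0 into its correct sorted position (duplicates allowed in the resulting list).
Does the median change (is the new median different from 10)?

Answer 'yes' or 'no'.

Answer: yes

Derivation:
Old median = 10
Insert x = 0
New median = 9
Changed? yes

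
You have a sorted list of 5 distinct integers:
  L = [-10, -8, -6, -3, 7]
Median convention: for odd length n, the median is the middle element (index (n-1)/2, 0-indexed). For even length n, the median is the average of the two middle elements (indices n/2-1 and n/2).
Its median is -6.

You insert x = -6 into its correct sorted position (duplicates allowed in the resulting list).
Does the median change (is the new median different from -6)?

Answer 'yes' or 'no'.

Old median = -6
Insert x = -6
New median = -6
Changed? no

Answer: no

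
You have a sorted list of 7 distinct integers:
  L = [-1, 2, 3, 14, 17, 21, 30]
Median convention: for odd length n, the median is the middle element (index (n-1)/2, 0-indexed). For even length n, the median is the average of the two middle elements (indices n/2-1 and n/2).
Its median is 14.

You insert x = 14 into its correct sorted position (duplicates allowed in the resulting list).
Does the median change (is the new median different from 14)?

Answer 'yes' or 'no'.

Old median = 14
Insert x = 14
New median = 14
Changed? no

Answer: no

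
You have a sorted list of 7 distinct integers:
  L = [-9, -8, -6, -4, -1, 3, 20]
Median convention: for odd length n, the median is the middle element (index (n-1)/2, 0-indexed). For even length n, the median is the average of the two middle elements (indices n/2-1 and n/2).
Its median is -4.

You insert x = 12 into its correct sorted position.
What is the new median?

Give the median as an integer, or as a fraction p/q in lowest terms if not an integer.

Answer: -5/2

Derivation:
Old list (sorted, length 7): [-9, -8, -6, -4, -1, 3, 20]
Old median = -4
Insert x = 12
Old length odd (7). Middle was index 3 = -4.
New length even (8). New median = avg of two middle elements.
x = 12: 6 elements are < x, 1 elements are > x.
New sorted list: [-9, -8, -6, -4, -1, 3, 12, 20]
New median = -5/2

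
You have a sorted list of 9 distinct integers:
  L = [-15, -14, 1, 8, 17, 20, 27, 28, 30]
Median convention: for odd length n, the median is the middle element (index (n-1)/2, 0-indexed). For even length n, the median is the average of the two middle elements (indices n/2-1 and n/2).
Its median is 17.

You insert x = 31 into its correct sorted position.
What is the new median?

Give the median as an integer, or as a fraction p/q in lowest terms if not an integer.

Answer: 37/2

Derivation:
Old list (sorted, length 9): [-15, -14, 1, 8, 17, 20, 27, 28, 30]
Old median = 17
Insert x = 31
Old length odd (9). Middle was index 4 = 17.
New length even (10). New median = avg of two middle elements.
x = 31: 9 elements are < x, 0 elements are > x.
New sorted list: [-15, -14, 1, 8, 17, 20, 27, 28, 30, 31]
New median = 37/2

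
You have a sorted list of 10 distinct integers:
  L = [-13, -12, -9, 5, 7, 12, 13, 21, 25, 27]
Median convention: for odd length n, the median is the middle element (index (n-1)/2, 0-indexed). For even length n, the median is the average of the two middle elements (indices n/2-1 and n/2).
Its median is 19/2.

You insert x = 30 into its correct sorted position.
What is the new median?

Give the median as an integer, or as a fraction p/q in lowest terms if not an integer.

Old list (sorted, length 10): [-13, -12, -9, 5, 7, 12, 13, 21, 25, 27]
Old median = 19/2
Insert x = 30
Old length even (10). Middle pair: indices 4,5 = 7,12.
New length odd (11). New median = single middle element.
x = 30: 10 elements are < x, 0 elements are > x.
New sorted list: [-13, -12, -9, 5, 7, 12, 13, 21, 25, 27, 30]
New median = 12

Answer: 12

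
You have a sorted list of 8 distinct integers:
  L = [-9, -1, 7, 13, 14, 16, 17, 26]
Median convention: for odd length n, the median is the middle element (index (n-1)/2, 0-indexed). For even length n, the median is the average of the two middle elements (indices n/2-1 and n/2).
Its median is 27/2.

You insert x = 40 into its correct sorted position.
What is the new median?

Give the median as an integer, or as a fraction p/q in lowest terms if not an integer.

Old list (sorted, length 8): [-9, -1, 7, 13, 14, 16, 17, 26]
Old median = 27/2
Insert x = 40
Old length even (8). Middle pair: indices 3,4 = 13,14.
New length odd (9). New median = single middle element.
x = 40: 8 elements are < x, 0 elements are > x.
New sorted list: [-9, -1, 7, 13, 14, 16, 17, 26, 40]
New median = 14

Answer: 14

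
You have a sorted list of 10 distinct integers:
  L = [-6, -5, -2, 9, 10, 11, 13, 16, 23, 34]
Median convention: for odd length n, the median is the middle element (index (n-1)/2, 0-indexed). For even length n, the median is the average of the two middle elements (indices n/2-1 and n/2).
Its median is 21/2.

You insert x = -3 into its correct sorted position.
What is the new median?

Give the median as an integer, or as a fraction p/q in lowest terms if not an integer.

Old list (sorted, length 10): [-6, -5, -2, 9, 10, 11, 13, 16, 23, 34]
Old median = 21/2
Insert x = -3
Old length even (10). Middle pair: indices 4,5 = 10,11.
New length odd (11). New median = single middle element.
x = -3: 2 elements are < x, 8 elements are > x.
New sorted list: [-6, -5, -3, -2, 9, 10, 11, 13, 16, 23, 34]
New median = 10

Answer: 10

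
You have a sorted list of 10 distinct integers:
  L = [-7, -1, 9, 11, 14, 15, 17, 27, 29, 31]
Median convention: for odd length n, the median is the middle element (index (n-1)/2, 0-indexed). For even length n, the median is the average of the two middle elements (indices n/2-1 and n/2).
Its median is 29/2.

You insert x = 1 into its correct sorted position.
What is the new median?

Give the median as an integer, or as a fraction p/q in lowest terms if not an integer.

Old list (sorted, length 10): [-7, -1, 9, 11, 14, 15, 17, 27, 29, 31]
Old median = 29/2
Insert x = 1
Old length even (10). Middle pair: indices 4,5 = 14,15.
New length odd (11). New median = single middle element.
x = 1: 2 elements are < x, 8 elements are > x.
New sorted list: [-7, -1, 1, 9, 11, 14, 15, 17, 27, 29, 31]
New median = 14

Answer: 14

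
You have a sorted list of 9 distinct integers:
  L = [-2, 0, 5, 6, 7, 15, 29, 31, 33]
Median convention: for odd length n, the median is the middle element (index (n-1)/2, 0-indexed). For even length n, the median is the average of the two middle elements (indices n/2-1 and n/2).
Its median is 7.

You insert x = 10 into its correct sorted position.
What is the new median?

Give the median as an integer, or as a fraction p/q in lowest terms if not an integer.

Answer: 17/2

Derivation:
Old list (sorted, length 9): [-2, 0, 5, 6, 7, 15, 29, 31, 33]
Old median = 7
Insert x = 10
Old length odd (9). Middle was index 4 = 7.
New length even (10). New median = avg of two middle elements.
x = 10: 5 elements are < x, 4 elements are > x.
New sorted list: [-2, 0, 5, 6, 7, 10, 15, 29, 31, 33]
New median = 17/2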